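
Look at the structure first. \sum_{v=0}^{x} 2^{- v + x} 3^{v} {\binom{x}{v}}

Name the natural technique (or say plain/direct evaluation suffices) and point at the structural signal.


Method: the binomial theorem — binomial coefficients against complementary powers of 3 and 2: recognize the binomial expansion and resum.


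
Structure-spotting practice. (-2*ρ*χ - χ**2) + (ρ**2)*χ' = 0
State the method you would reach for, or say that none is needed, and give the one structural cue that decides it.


Verdict: the homogeneous substitution — the slope is degree-zero homogeneous: the ratio substitution v = χ/ρ collapses it. A Bernoulli substitution is a fair alternative on this equation directly; the homogeneous reading takes it as given.


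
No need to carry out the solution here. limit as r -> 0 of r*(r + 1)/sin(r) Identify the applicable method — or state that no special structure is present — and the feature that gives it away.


Diagnosis: l'Hôpital's rule (0/0) — substituting 0 gives 0 over 0; differentiate top and bottom once and re-evaluate. Expanding numerator and denominator to first order gives the same value — the rule automates exactly that.


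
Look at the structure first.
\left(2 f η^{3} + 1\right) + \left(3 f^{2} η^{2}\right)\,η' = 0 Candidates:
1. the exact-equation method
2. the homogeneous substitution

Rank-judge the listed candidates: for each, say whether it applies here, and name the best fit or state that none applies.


Method: the exact-equation method — d/dη of 2 f η^{3} + 1 equals d/df of 3 f^{2} η^{2}: the form is a total differential of one potential — integrate it exactly.
- the exact-equation method — applicable, and directly so.
- the homogeneous substitution — rescaling both variables together changes the slope, so no ratio substitution collapses it.


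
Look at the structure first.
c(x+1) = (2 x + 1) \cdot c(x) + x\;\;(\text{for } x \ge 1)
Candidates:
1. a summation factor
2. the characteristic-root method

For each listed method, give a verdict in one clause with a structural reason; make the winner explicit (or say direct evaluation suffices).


Technique: a summation factor — it is first-order linear but the coefficient 2 x + 1 depends on the index, so multiply through by a summation factor to telescope it.
- a summation factor: a fit — the right tool for this form.
- the characteristic-root method — the coefficients change with the index, which the root method cannot absorb.


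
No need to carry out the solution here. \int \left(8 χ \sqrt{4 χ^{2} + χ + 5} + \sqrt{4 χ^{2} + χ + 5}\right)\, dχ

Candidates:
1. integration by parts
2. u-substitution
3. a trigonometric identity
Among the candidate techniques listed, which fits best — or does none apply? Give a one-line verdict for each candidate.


Best approach: u-substitution — structure check: outer function, inner expression 4 χ^{2} + χ + 5, inner derivative as a factor — the classic u = 4 χ^{2} + χ + 5 pattern.
- integration by parts: the non-polynomial partner is not one of the parts kernels — exp, sine, or cosine with a degree-1 argument, or a logarithm.
- u-substitution: yes, a natural case for it.
- a trigonometric identity: there is no trigonometric structure at all — the integrand carries no sine or cosine to rewrite.


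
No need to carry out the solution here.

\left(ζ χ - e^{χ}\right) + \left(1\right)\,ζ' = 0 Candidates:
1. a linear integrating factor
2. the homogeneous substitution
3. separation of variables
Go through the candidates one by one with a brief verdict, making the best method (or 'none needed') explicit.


Best approach: a linear integrating factor — linear in the unknown with genuine forcing: multiply through by the exponential of the integrated coefficient and the left side closes into one derivative.
- a linear integrating factor — applicable, and directly so.
- the homogeneous substitution — solved for the derivative, the right side changes under joint scaling of the two variables.
- separation of variables: the two dependences are entangled, not a clean product of one-variable pieces.


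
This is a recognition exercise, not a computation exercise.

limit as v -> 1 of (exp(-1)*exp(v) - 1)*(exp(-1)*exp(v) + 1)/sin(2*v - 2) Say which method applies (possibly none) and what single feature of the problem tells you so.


Verdict: l'Hôpital's rule (0/0) — the 0/0 form at 1 is the signature situation for l'Hôpital's rule. A first-order expansion at the point is an equally standard path; the rule packages it.


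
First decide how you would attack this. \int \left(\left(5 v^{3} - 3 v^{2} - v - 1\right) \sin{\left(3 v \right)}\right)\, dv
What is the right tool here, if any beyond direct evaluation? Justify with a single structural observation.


Verdict: integration by parts — differentiate 5 v^{3} - 3 v^{2} - v - 1, integrate \sin{\left(3 v \right)}: each pass lowers the polynomial degree, so parts terminates.


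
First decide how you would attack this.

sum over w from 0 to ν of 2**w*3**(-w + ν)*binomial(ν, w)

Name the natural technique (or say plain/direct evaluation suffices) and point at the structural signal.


Diagnosis: the binomial theorem — binomial coefficients against complementary powers of 2 and 3: recognize the binomial expansion and resum.


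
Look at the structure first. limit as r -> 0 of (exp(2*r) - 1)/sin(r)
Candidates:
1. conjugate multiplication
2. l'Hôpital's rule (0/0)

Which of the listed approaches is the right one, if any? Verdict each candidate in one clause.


Verdict: l'Hôpital's rule (0/0) — plug in 0: top and bottom both hit zero, so differentiate each and retry. Known elementary limits would finish this too — the rule just bypasses the case analysis.
- conjugate multiplication: the conjugate move applies to radical differences, which this is not.
- l'Hôpital's rule (0/0): applicable, and directly so.


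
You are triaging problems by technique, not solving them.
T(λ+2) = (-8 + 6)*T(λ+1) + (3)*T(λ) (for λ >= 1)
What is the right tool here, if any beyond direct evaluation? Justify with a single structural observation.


Best approach: the characteristic-root method — the recurrence treats every index alike (constant coefficients, no forcing) — precisely the regime where r^λ trials close it.


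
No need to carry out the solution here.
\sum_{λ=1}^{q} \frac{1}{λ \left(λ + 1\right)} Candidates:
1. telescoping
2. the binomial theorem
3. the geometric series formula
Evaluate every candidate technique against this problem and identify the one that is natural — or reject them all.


Diagnosis: telescoping — the summand \frac{1}{λ \left(λ + 1\right)} decomposes into fractions whose poles differ by an integer shift — the series collapses.
- telescoping — applies; the problem has the shape this method handles.
- the binomial theorem — the summand does not match any term pattern of an expanded binomial power.
- the geometric series formula — the term-to-term ratio changes with the index, so the geometric formula cannot close it.


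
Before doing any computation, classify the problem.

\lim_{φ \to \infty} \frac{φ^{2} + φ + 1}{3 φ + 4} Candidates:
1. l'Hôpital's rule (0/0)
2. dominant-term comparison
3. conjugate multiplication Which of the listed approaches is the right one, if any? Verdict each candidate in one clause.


Method: dominant-term comparison — divide by the highest power of φ present: lower-order terms vanish and the dominant ratio remains.
- l'Hôpital's rule (0/0) — no 0/0 form appears: written as one quotient, top and bottom both grow without bound, and the ratio is decided by their leading terms.
- dominant-term comparison — applies; the problem has the shape this method handles.
- conjugate multiplication — the conjugate move applies to radical differences, which this is not.


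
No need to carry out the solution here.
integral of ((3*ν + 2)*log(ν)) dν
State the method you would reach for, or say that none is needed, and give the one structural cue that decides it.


Verdict: integration by parts — take log(ν) as the piece to differentiate: what remains is a power-rule integral in disguise.


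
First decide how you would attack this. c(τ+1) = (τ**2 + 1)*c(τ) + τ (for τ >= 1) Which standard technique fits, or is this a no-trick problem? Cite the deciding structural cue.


Verdict: a summation factor — one step of memory with a weight τ**2 + 1 that changes as the index grows — the summation-factor construction is built for this.


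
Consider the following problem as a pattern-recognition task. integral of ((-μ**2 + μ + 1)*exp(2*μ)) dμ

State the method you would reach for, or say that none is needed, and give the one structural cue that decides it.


Method: integration by parts — a polynomial -μ**2 + μ + 1 against the kernel exp(2*μ) is the signature bounded-ladder case for integration by parts.


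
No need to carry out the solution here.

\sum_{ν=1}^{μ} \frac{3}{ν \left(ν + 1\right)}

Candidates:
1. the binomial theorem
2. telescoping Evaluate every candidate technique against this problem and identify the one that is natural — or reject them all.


Verdict: telescoping — \frac{3}{ν \left(ν + 1\right)} is a collapsed telescope: expand it into simple fractions to see the cancellation.
- the binomial theorem — the summand does not match any term pattern of an expanded binomial power.
- telescoping: yes, a natural case for it.


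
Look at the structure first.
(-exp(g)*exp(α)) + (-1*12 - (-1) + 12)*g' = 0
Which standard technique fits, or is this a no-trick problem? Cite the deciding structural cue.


Technique: separation of variables — solved for the derivative, the right side factors as exp(α) times exp(g) — all α-dependence separates from all g-dependence.


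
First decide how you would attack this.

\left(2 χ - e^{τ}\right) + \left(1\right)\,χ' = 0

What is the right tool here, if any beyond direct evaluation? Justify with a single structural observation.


Best approach: a linear integrating factor — first power of χ, nonzero forcing: the integrating-factor recipe applies verbatim with p = 2.


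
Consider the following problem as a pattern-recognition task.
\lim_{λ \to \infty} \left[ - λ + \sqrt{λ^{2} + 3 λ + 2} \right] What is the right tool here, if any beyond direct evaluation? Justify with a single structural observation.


Verdict: conjugate multiplication — an infinity-minus-infinity difference with a surviving radical — multiply by the conjugate to cancel the divergence.


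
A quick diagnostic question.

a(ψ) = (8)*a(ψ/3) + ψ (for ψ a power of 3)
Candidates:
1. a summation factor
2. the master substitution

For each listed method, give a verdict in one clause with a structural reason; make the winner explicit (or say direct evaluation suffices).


Verdict: the master substitution — the argument ψ/3 divides the index by 3; the standard ψ = 3^m substitution converts it to a constant-shift recurrence.
- a summation factor — the recursion divides its index rather than shifting it — there is no previous-term chain for a summation factor to telescope.
- the master substitution — a fit — the right tool for this form.


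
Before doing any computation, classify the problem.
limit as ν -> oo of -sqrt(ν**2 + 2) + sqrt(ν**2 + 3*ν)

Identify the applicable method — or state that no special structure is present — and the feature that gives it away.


Best approach: conjugate multiplication — this difference gives up after one conjugate multiplication — the radical structure cancels against its conjugate.


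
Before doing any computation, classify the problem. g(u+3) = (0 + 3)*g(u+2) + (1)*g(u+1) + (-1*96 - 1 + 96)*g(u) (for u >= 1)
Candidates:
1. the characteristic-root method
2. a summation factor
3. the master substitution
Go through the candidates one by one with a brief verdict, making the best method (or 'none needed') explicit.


Diagnosis: the characteristic-root method — constant coefficients and linearity mean the ansatz r^u reduces it to solving the characteristic polynomial.
- the characteristic-root method — applies; the problem has the shape this method handles.
- a summation factor: the recurrence reaches back more than one step, outside the first-order family a summation factor normalizes.
- the master substitution: the recursive argument is a shift of the index, not a fixed fraction of it.


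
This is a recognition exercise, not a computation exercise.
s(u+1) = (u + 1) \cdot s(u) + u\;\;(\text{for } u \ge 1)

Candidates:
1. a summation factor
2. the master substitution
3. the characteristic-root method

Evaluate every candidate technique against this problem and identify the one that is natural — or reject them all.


Best approach: a summation factor — normalize by the running product of u + 1: the left side becomes a difference, and differences sum.
- a summation factor — yes — fits the structure here.
- the master substitution: this is shift-type recursion, outside the divide-and-conquer template.
- the characteristic-root method: the coefficients change with the index, which the root method cannot absorb.


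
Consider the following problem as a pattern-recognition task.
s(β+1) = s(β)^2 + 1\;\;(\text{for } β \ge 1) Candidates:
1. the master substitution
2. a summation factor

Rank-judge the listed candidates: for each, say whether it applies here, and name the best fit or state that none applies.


Best approach: no special technique — the recurrence is nonlinear in the sequence terms; no linear-recurrence method fits it as written — one iterates or studies it directly.
- the master substitution — no fixed divisor shrinks the index between calls.
- a summation factor: no summation factor applies — the rule is not linear in the sequence values.


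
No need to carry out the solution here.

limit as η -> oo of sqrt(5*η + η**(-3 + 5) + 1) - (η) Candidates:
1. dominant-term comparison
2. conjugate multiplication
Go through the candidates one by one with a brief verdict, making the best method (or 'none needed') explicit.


Verdict: conjugate multiplication — the ∞ − ∞ radical form is the exact trigger for the conjugate maneuver.
- dominant-term comparison: this limit is not decided by comparing polynomial growth at infinity.
- conjugate multiplication: yes, a natural case for it.


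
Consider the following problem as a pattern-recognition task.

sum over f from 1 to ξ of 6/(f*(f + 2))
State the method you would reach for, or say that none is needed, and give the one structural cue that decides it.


Technique: telescoping — integer-spaced poles in 6/(f*(f + 2)) are the telescoping signature in disguise.


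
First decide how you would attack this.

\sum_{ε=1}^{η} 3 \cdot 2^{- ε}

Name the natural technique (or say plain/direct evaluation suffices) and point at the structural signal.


Technique: the geometric series formula — consecutive terms stand in a fixed index-free ratio — the geometric sum formula closes it.


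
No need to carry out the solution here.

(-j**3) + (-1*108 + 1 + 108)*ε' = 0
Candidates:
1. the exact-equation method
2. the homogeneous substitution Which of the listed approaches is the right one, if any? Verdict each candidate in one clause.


Verdict: no special technique — solved for the derivative, ε never appears on the right — this is a direct integration in j, not a differential-equations problem at heart.
- the exact-equation method — no dependence on the unknown anywhere: exactness is a label without content here.
- the homogeneous substitution — the slope changes under joint rescaling, failing the degree-zero test.


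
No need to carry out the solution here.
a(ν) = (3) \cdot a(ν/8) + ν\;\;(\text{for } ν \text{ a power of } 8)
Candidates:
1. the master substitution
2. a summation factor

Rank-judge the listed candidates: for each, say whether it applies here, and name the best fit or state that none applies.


Technique: the master substitution — the argument contracts 8-fold per step: reindex ν exponentially and solve the linear recurrence in the new index.
- the master substitution — yes — fits the structure here.
- a summation factor — a divided-index call is outside the fixed-shift first-order family a summation factor normalizes.


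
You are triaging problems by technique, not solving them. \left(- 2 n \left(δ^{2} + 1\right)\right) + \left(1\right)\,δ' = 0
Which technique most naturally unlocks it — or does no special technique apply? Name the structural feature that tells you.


Method: separation of variables — all dependence on the two variables factors apart, the defining separable shape.


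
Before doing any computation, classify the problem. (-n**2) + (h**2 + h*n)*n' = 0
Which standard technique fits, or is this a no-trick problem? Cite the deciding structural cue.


Diagnosis: the homogeneous substitution — the slope's numerator and denominator share total degree; set v = n/h and the equation drops to separable form. With the right rearrangement (exchanging the roles of the variables where needed), this also fits a Bernoulli template; the homogeneous substitution reads the structure directly.


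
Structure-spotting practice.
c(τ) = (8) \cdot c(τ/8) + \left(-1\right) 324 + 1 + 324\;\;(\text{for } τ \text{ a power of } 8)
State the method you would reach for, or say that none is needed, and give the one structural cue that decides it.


Verdict: the master substitution — the argument contracts 8-fold per step: reindex τ exponentially and solve the linear recurrence in the new index.


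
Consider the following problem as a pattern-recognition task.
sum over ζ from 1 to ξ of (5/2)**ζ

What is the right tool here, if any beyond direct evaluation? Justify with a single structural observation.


Verdict: the geometric series formula — check a ratio of consecutive terms: it is 5/2, independent of the index, so the geometric formula closes the sum.


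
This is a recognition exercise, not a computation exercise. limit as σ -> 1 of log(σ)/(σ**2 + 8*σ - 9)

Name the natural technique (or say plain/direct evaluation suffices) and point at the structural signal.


Diagnosis: l'Hôpital's rule (0/0) — the 0/0 form at 1 is the signature situation for l'Hôpital's rule. A first-order expansion at the point is an equally standard path; the rule packages it.


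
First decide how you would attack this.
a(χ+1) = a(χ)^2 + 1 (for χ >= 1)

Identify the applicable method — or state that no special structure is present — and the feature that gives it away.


Best approach: no special technique — the recurrence is nonlinear in the sequence terms; no linear-recurrence method fits it as written — one iterates or studies it directly.


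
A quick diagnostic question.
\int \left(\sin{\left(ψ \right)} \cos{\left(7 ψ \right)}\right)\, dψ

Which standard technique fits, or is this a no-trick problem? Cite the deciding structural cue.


Technique: a trigonometric identity — the identity turns \sin{\left(ψ \right)} \cos{\left(7 ψ \right)} into two lone cosines/sines, each trivially integrable.


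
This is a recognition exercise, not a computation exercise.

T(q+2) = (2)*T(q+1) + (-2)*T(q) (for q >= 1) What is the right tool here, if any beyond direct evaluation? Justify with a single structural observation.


Best approach: the characteristic-root method — constant coefficients and linearity mean the ansatz r^q reduces it to solving the characteristic polynomial.


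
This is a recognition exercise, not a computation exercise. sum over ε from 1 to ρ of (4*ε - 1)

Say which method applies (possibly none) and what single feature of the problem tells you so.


Diagnosis: no special technique — the summand is a plain polynomial in ε (expanding first if it arrives factored); standard power-sum formulas evaluate it term by term.


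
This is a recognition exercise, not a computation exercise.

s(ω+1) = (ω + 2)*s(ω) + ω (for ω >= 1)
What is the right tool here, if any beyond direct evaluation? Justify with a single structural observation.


Best approach: a summation factor — an index-dependent multiplier ω + 2 rules out characteristic roots; a summation factor converts it to a pure difference.


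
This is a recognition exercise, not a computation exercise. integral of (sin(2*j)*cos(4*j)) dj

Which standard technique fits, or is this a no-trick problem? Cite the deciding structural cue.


Diagnosis: a trigonometric identity — mixed-frequency products such as sin(2*j)*cos(4*j) are designed for the product-to-sum formula.


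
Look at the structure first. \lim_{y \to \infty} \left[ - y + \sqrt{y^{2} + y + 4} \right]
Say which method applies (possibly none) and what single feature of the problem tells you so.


Verdict: conjugate multiplication — this difference gives up after one conjugate multiplication — the radical structure cancels against its conjugate.


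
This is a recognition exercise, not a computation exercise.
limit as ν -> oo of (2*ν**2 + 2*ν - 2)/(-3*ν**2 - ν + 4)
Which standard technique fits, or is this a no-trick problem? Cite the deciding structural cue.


Technique: dominant-term comparison — at large ν only the top-degree terms survive; compare the leading terms and the limit falls out. l'Hôpital's at-infinity variant applies to the expression viewed as a single quotient; the leading-term comparison is the direct route.


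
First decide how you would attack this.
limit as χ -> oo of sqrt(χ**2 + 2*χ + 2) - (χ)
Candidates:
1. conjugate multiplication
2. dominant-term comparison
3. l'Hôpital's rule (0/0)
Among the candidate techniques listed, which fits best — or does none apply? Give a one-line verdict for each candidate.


Diagnosis: conjugate multiplication — the ∞ − ∞ radical form is the exact trigger for the conjugate maneuver.
- conjugate multiplication: applies; the problem has the shape this method handles.
- dominant-term comparison — no dominant power emerges to decide the limit by degree comparison.
- l'Hôpital's rule (0/0): substitution produces ∞ − ∞ rather than a vanishing quotient; the rule needs a 0/0 ratio to act on.


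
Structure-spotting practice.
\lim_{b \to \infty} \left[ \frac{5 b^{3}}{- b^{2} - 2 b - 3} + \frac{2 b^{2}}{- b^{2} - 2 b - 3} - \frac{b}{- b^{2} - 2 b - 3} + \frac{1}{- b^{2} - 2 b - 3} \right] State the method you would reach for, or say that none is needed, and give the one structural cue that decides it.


Method: dominant-term comparison — divide through by the highest power of b; every lower-order term dies and the dominant terms decide the limit. l'Hôpital's at-infinity variant applies to the expression viewed as a single quotient; the leading-term comparison is the direct route.


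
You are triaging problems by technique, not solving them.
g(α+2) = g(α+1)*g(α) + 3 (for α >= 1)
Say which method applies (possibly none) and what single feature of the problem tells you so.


Best approach: no special technique — each new value is a nonlinear function of earlier ones — scaling arguments and superposition both fail.


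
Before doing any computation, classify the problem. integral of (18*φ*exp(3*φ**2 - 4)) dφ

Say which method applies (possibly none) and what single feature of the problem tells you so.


Method: u-substitution — collected, the integrand has one factor that is, up to a constant, the derivative of an inner expression the rest depends on — substitute for that inner expression.


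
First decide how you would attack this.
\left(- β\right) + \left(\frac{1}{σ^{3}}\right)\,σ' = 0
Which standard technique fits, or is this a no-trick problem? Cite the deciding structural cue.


Method: separation of variables — solved for the derivative, the right side splits multiplicatively into a function of each variable alone — divide and integrate each side. One could also solve this as an exact equation; with each coefficient in its own variable, separating is the same work with fewer steps.


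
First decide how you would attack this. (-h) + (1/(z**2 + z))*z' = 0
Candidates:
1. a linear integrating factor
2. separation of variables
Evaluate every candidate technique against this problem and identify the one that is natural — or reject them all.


Best approach: separation of variables — separating collects all z-dependence with the derivative and leaves all h-dependence opposite: variables separate. A Bernoulli substitution applies to this equation as given; separation takes the same equation in its displayed form.
- a linear integrating factor: a nonlinear term in the unknown puts this outside the integrating-factor template.
- separation of variables — yes, a natural case for it.


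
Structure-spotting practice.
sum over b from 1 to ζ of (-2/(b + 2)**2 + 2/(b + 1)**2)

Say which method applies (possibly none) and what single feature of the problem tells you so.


Technique: telescoping — consecutive terms evaluate one function at adjacent indices (2/(b + 1)**2 is its current value): one term's tail is the next term's head, so the chain collapses.


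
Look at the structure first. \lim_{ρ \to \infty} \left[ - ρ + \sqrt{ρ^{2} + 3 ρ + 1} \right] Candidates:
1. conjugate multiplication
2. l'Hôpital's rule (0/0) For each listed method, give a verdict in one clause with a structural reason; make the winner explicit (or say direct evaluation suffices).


Technique: conjugate multiplication — this difference gives up after one conjugate multiplication — the radical structure cancels against its conjugate.
- conjugate multiplication — yes — fits the structure here.
- l'Hôpital's rule (0/0): the expression is a difference driving to ∞ − ∞, not a 0/0 quotient — there is no ratio for the rule to differentiate.


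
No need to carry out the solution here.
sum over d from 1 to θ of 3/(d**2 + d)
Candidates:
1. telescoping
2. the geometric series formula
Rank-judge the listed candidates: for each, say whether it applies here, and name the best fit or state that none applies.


Method: telescoping — 3/(d**2 + d) is a collapsed telescope: expand it into simple fractions to see the cancellation.
- telescoping: applies; the problem has the shape this method handles.
- the geometric series formula — consecutive terms are not related by a fixed multiplier.


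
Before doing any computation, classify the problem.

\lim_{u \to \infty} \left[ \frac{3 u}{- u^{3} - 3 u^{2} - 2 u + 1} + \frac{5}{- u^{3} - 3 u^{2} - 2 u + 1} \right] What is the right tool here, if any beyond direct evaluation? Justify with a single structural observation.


Diagnosis: dominant-term comparison — divide through by the highest power of u; every lower-order term dies and the dominant terms decide the limit. Viewed as a single quotient this is an ∞/∞ form — an at-infinity application of l'Hôpital's rule would also resolve it; comparing leading growth reads the answer without differentiating.


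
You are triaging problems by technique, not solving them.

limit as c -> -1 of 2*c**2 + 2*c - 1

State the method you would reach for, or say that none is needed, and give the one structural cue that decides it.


Verdict: no special technique — the expression is continuous at -1 — substitute and evaluate; no indeterminate form appears.


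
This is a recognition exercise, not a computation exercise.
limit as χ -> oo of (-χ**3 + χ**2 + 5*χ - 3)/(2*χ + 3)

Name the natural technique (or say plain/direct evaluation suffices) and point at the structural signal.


Verdict: dominant-term comparison — as χ grows, only the highest-degree terms matter — compare leading terms and read the limit off. l'Hôpital's at-infinity variant applies to the expression viewed as a single quotient; the leading-term comparison is the direct route.


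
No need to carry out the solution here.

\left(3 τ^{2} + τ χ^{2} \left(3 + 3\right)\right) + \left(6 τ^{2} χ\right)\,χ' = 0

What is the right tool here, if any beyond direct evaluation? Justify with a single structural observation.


Method: the exact-equation method — equality of cross partials is the green light — assemble the potential function term by term.


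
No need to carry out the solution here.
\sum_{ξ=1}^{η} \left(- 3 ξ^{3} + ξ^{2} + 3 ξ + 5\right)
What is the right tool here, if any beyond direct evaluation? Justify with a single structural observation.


Verdict: no special technique — every summand is a constant multiple of a power of ξ — apply the standard power-sum identities one degree at a time.


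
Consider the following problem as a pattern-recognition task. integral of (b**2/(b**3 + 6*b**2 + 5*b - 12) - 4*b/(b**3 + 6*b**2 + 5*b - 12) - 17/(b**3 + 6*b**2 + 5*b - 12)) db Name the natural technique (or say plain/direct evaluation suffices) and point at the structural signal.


Best approach: partial fractions — break b**3 + 6*b**2 + 5*b - 12 into its roots and the integral splits into logarithm-sized bites.


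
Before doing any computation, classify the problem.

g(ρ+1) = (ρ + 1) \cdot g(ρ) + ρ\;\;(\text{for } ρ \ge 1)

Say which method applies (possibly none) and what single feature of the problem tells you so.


Best approach: a summation factor — it is first-order linear but the coefficient ρ + 1 depends on the index, so multiply through by a summation factor to telescope it.


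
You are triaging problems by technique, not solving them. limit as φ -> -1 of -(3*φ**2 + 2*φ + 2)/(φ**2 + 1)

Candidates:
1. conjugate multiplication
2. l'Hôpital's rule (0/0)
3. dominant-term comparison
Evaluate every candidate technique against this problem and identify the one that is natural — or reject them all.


Method: no special technique — the expression is continuous at the evaluation point — substitute directly; no indeterminate form appears.
- conjugate multiplication — there are no radicals in tension whose conjugate would simplify matters.
- l'Hôpital's rule (0/0): substituting the point produces a determinate value, not a 0 over 0 clash.
- dominant-term comparison: no ranking of term growth rates resolves the limit here.


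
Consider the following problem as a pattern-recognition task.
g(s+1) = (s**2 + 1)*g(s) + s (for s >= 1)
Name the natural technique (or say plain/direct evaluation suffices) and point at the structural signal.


Best approach: a summation factor — it is first-order linear but the coefficient s**2 + 1 depends on the index, so multiply through by a summation factor to telescope it.


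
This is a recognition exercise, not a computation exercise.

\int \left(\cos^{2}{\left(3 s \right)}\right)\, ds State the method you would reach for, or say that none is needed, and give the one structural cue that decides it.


Diagnosis: a trigonometric identity — \cos^{2}{\left(3 s \right)} carries an even exponent — trade it for double-angle cosines before integrating.


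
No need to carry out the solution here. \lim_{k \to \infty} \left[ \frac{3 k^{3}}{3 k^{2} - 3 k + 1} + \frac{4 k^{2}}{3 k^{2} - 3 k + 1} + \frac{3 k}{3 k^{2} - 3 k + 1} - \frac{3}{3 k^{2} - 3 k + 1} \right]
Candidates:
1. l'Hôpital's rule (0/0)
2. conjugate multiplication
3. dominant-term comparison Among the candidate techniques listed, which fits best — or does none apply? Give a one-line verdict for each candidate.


Best approach: dominant-term comparison — divide through by the highest power of k; every lower-order term dies and the dominant terms decide the limit.
- l'Hôpital's rule (0/0): viewed as a single quotient this runs to ∞/∞, not the 0/0 clash this candidate addresses; an at-infinity variant of the rule would resolve it, but comparing leading growth reads the answer without differentiating.
- conjugate multiplication — no difference of divergent radicals appears, so rationalizing has nothing to cancel.
- dominant-term comparison — yes, a natural case for it.


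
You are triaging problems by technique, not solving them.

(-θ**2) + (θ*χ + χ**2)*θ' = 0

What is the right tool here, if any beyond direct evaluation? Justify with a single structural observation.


Technique: the homogeneous substitution — the slope is degree-zero homogeneous: the ratio substitution v = θ/χ collapses it. Suitably rearranged — at times with the variables' roles exchanged — this doubles as a Bernoulli equation; the homogeneous reading needs no such setup.


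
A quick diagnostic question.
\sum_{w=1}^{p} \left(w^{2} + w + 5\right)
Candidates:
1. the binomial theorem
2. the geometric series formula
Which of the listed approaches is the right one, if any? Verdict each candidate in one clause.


Diagnosis: no special technique — this is bookkeeping, not technique: standard formulas for sums of constant-multiple powers of w apply termwise.
- the binomial theorem: no binomial coefficients pair with matched powers.
- the geometric series formula: consecutive terms are not related by a fixed multiplier.


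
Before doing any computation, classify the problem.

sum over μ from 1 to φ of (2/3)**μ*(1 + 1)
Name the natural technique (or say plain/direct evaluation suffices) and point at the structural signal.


Diagnosis: the geometric series formula — consecutive terms stand in a fixed index-free ratio — the geometric sum formula closes it.


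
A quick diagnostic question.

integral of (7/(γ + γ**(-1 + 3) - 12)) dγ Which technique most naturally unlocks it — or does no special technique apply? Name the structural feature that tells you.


Best approach: partial fractions — (γ + γ**(-1 + 3) - 12) splits into linear pieces, so the quotient is a sum of simple fractions — decompose before integrating.


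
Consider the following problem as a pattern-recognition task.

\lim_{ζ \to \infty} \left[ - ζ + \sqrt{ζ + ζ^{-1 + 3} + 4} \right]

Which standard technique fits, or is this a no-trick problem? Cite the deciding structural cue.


Best approach: conjugate multiplication — the difference \sqrt{ζ + ζ^{-1 + 3} + 4} - ζ is an ∞ − ∞ stalemate; its conjugate partner breaks the tie.


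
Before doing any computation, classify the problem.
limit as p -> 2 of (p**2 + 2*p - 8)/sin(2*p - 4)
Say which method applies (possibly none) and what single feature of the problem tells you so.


Diagnosis: l'Hôpital's rule (0/0) — the 0/0 form at 2 is the signature situation for l'Hôpital's rule. Known elementary limits would finish this too — the rule just bypasses the case analysis.


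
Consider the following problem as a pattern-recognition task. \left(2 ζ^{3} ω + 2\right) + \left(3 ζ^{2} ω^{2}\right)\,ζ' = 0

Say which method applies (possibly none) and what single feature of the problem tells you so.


Method: the exact-equation method — 2 ζ^{3} ω + 2 and 3 ζ^{2} ω^{2} pass the exactness check on the nose, so no integrating factor in ω or ζ is needed at all.


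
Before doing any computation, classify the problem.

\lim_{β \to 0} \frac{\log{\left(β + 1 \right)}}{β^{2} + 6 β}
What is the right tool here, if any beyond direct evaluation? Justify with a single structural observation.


Best approach: l'Hôpital's rule (0/0) — numerator and denominator both vanish at 0 — a genuine 0/0 form, which is exactly when l'Hôpital applies. A local series expansion at the point resolves it as well; the rule is the packaged version of that step.


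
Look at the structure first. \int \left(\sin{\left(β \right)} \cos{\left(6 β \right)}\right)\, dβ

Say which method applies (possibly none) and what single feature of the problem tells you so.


Technique: a trigonometric identity — the identity turns \sin{\left(β \right)} \cos{\left(6 β \right)} into two lone cosines/sines, each trivially integrable.


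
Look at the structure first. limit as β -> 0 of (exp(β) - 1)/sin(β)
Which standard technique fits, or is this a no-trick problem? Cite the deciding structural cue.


Method: l'Hôpital's rule (0/0) — substituting 0 gives 0 over 0; differentiate top and bottom once and re-evaluate. Expanding numerator and denominator to first order gives the same value — the rule automates exactly that.


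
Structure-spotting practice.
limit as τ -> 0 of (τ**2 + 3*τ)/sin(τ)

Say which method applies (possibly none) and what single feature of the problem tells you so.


Method: l'Hôpital's rule (0/0) — numerator and denominator both vanish at 0 — a genuine 0/0 form, which is exactly when l'Hôpital applies. A local series expansion at the point resolves it as well; the rule is the packaged version of that step.


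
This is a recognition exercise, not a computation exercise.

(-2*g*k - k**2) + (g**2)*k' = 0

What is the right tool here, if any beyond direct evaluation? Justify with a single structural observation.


Verdict: the homogeneous substitution — scaling g and k together leaves the slope fixed — it depends only on k/g, so substitute the ratio. A Bernoulli rewrite works here as the equation stands — the homogeneous substitution is the more immediate reading.


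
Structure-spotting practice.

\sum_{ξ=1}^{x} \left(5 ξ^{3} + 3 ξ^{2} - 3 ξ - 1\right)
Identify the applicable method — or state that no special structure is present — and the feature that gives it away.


Method: no special technique — the sum is polynomial through and through; closed forms for each power of ξ finish it directly.


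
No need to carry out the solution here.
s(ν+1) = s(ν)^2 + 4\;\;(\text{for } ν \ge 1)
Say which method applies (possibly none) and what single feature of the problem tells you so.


Diagnosis: no special technique — this one you iterate or analyze qualitatively: the nonlinearity defeats linear solution methods.


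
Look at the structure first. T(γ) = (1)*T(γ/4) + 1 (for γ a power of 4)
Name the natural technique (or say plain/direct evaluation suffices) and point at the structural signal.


Technique: the master substitution — recursion at γ/4 is multiplicative in the index; logarithmic reindexing via γ = 4^m linearizes it.


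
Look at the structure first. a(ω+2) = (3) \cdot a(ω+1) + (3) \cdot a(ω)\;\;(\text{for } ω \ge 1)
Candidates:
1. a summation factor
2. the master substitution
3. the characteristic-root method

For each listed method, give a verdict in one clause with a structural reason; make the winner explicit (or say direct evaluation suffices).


Verdict: the characteristic-root method — because shifting ω leaves the equation's coefficients unchanged, exponential trials reduce it to algebra.
- a summation factor: a summation factor telescopes one-step recursions; this one carries higher-order memory.
- the master substitution: the recursion shifts the index rather than dividing it.
- the characteristic-root method: yes, a natural case for it.


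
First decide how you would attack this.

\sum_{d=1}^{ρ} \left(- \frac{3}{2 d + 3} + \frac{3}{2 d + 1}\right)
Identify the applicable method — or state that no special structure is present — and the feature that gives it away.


Method: telescoping — spot the paired structure — each term adds \frac{3}{2 d + 1} and subtracts its successor value, which the next term restores: the definition of a telescoping chain.


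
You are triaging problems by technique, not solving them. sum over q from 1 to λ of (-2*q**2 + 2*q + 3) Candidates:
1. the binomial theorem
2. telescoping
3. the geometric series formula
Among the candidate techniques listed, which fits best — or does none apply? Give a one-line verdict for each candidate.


Best approach: no special technique — with only polynomial terms in q present, the classical sum-of-powers identities are all you need.
- the binomial theorem — no binomial coefficients pair with matched powers.
- telescoping — neither a shifted-difference shape nor integer-spaced poles are present.
- the geometric series formula — the term-to-term ratio changes with the index, so the geometric formula cannot close it.
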